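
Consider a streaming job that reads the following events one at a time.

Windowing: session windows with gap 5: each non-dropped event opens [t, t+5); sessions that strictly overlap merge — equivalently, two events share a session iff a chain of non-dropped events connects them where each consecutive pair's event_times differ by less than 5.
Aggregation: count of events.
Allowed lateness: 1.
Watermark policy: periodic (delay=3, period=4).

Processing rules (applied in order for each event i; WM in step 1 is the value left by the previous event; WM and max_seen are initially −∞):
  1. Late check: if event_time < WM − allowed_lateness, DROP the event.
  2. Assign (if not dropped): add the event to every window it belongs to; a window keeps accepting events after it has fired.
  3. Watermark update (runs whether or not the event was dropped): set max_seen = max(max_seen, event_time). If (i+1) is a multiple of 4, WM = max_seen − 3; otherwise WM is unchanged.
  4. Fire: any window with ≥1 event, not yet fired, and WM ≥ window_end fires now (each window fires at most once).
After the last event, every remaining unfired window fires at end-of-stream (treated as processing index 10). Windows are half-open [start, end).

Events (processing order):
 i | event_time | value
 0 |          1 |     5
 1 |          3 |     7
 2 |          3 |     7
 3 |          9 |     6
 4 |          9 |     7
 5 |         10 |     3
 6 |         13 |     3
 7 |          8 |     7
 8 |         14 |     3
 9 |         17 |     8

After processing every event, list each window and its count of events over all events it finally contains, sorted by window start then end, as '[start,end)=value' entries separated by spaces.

i=0 t=1 v=5: → [1,6); WM=−∞
i=1 t=3 v=7: → [1,8); WM=−∞
i=2 t=3 v=7: → [1,8); WM=−∞
i=3 t=9 v=6: → [9,14); WM=6
i=4 t=9 v=7: → [9,14); WM=6
i=5 t=10 v=3: → [9,15); WM=6
i=6 t=13 v=3: → [9,18); WM=6
i=7 t=8 v=7: → [8,18); WM=10
i=8 t=14 v=3: → [8,19); WM=10
i=9 t=17 v=8: → [8,22); WM=10

[1,8)=3 [8,22)=7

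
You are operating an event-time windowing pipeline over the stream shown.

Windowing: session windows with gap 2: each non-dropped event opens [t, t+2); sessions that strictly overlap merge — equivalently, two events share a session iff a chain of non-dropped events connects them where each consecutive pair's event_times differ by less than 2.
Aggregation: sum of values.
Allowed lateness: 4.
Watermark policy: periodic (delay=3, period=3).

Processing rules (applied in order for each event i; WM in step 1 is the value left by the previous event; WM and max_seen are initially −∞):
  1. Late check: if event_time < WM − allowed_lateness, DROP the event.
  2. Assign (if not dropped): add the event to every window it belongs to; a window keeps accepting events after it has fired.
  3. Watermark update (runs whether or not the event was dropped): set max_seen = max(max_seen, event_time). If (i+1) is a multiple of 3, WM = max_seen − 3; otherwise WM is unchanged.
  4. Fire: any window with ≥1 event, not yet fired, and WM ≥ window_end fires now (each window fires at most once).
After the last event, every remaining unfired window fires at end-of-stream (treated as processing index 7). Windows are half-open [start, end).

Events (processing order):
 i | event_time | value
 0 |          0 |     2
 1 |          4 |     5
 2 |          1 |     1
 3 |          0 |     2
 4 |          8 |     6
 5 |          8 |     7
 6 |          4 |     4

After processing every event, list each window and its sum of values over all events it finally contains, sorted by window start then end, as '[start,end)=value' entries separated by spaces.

i=0 t=0 v=2: → [0,2); WM=−∞
i=1 t=4 v=5: → [4,6); WM=−∞
i=2 t=1 v=1: → [0,3); WM=1
i=3 t=0 v=2: → [0,3); WM=1
i=4 t=8 v=6: → [8,10); WM=1
i=5 t=8 v=7: → [8,10); WM=5
i=6 t=4 v=4: → [4,6); WM=5

[0,3)=5 [4,6)=9 [8,10)=13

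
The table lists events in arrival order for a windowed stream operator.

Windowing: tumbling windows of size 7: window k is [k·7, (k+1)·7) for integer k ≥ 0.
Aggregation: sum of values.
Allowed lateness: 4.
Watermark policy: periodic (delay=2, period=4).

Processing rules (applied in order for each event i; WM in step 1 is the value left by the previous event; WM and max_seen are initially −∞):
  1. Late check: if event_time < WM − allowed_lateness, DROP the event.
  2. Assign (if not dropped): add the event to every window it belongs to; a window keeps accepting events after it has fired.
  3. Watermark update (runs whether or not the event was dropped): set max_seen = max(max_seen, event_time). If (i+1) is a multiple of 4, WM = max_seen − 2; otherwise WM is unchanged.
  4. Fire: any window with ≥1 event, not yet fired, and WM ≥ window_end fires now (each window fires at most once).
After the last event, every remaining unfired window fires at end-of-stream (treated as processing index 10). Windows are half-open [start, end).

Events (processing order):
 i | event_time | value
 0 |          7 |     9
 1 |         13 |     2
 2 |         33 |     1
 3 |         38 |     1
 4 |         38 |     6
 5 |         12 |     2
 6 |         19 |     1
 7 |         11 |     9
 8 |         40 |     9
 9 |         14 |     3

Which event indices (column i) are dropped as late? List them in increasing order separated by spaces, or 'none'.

5 6 7 9

i=0 t=7 v=9: → [7,14); WM=−∞
i=1 t=13 v=2: → [7,14); WM=−∞
i=2 t=33 v=1: → [28,35); WM=−∞
i=3 t=38 v=1: → [35,42); WM=36; [7,14) fires=11 [28,35) fires=1
i=4 t=38 v=6: → [35,42); WM=36
i=5 t=12 v=2: DROP (t<36-4); WM=36
i=6 t=19 v=1: DROP (t<36-4); WM=36
i=7 t=11 v=9: DROP (t<36-4); WM=36
i=8 t=40 v=9: → [35,42); WM=36
i=9 t=14 v=3: DROP (t<36-4); WM=36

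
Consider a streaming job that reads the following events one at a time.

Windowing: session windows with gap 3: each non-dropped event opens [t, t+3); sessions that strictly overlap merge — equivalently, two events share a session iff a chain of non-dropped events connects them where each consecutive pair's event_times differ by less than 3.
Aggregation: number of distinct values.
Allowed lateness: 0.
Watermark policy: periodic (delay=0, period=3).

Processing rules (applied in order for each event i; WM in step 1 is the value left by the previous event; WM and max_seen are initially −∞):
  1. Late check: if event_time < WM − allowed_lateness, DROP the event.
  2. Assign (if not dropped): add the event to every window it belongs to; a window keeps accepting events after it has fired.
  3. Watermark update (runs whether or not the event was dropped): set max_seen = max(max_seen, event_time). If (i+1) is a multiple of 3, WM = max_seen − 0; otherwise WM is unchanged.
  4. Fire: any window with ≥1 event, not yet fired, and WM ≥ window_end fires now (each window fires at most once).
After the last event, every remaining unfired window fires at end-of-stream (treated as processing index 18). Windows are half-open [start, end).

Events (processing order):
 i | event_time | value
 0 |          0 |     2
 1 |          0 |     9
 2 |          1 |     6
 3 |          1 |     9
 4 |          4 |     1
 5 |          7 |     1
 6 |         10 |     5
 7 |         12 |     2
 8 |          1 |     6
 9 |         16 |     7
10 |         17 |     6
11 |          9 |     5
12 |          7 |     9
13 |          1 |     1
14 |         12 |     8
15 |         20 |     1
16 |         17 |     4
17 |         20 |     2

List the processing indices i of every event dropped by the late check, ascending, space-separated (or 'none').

i=0 t=0 v=2: → [0,3); WM=−∞
i=1 t=0 v=9: → [0,3); WM=−∞
i=2 t=1 v=6: → [0,4); WM=1
i=3 t=1 v=9: → [0,4); WM=1
i=4 t=4 v=1: → [4,7); WM=1
i=5 t=7 v=1: → [7,10); WM=7
i=6 t=10 v=5: → [10,13); WM=7
i=7 t=12 v=2: → [10,15); WM=7
i=8 t=1 v=6: DROP (t<7-0); WM=12
i=9 t=16 v=7: → [16,19); WM=12
i=10 t=17 v=6: → [16,20); WM=12
i=11 t=9 v=5: DROP (t<12-0); WM=17
i=12 t=7 v=9: DROP (t<17-0); WM=17
i=13 t=1 v=1: DROP (t<17-0); WM=17
i=14 t=12 v=8: DROP (t<17-0); WM=17
i=15 t=20 v=1: → [20,23); WM=17
i=16 t=17 v=4: → [16,20); WM=17
i=17 t=20 v=2: → [20,23); WM=20

8 11 12 13 14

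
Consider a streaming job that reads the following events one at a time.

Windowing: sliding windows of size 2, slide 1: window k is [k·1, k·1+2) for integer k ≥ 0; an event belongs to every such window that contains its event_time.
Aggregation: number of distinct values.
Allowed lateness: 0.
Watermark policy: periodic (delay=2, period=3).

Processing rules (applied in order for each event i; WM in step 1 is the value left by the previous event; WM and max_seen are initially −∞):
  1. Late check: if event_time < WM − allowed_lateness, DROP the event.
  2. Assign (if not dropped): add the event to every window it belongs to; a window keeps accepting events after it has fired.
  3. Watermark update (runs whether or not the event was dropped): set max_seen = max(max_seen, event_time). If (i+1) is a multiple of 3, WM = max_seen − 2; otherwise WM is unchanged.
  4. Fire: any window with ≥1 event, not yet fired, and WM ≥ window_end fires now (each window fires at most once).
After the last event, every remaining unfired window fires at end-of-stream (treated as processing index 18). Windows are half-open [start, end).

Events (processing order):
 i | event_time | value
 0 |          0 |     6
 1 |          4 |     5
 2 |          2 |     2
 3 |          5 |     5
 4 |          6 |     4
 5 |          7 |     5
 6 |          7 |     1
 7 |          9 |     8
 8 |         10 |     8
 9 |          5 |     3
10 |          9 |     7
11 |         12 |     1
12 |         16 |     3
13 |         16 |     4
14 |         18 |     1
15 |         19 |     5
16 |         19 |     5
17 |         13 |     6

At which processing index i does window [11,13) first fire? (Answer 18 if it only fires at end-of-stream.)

i=0 t=0 v=6: → [0,2); WM=−∞
i=1 t=4 v=5: → [4,6),[3,5); WM=−∞
i=2 t=2 v=2: → [2,4),[1,3); WM=2; [0,2) fires=1
i=3 t=5 v=5: → [5,7),[4,6); WM=2
i=4 t=6 v=4: → [6,8),[5,7); WM=2
i=5 t=7 v=5: → [7,9),[6,8); WM=5; [1,3) fires=1 [2,4) fires=1 [3,5) fires=1
i=6 t=7 v=1: → [7,9),[6,8); WM=5
i=7 t=9 v=8: → [9,11),[8,10); WM=5
i=8 t=10 v=8: → [10,12),[9,11); WM=8; [4,6) fires=1 [5,7) fires=2 [6,8) fires=3
i=9 t=5 v=3: DROP (t<8-0); WM=8
i=10 t=9 v=7: → [9,11),[8,10); WM=8
i=11 t=12 v=1: → [12,14),[11,13); WM=10; [7,9) fires=2 [8,10) fires=2
i=12 t=16 v=3: → [16,18),[15,17); WM=10
i=13 t=16 v=4: → [16,18),[15,17); WM=10
i=14 t=18 v=1: → [18,20),[17,19); WM=16; [9,11) fires=2 [10,12) fires=1 [11,13) fires=1 [12,14) fires=1
i=15 t=19 v=5: → [19,21),[18,20); WM=16
i=16 t=19 v=5: → [19,21),[18,20); WM=16
i=17 t=13 v=6: DROP (t<16-0); WM=17; [15,17) fires=2

14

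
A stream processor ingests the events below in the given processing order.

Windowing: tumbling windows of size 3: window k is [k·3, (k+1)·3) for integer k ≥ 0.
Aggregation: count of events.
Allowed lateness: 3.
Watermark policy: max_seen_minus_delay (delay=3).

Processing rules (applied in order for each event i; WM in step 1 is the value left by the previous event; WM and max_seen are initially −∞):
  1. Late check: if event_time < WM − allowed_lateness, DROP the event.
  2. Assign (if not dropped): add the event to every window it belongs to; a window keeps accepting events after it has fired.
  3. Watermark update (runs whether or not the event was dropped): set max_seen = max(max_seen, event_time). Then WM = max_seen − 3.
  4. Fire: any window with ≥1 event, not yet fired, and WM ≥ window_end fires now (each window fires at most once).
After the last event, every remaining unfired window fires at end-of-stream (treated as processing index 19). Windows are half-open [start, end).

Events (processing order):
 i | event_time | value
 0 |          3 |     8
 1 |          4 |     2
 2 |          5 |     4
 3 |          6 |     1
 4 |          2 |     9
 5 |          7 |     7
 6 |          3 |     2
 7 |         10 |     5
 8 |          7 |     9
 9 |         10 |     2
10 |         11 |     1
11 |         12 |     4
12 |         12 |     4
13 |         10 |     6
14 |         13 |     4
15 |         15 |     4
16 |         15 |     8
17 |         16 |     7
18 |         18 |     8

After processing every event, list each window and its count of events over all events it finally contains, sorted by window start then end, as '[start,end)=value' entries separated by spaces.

[0,3)=1 [3,6)=4 [6,9)=3 [9,12)=4 [12,15)=3 [15,18)=3 [18,21)=1

i=0 t=3 v=8: → [3,6); WM=0
i=1 t=4 v=2: → [3,6); WM=1
i=2 t=5 v=4: → [3,6); WM=2
i=3 t=6 v=1: → [6,9); WM=3
i=4 t=2 v=9: → [0,3); WM=3; [0,3) fires=1
i=5 t=7 v=7: → [6,9); WM=4
i=6 t=3 v=2: → [3,6); WM=4
i=7 t=10 v=5: → [9,12); WM=7; [3,6) fires=4
i=8 t=7 v=9: → [6,9); WM=7
i=9 t=10 v=2: → [9,12); WM=7
i=10 t=11 v=1: → [9,12); WM=8
i=11 t=12 v=4: → [12,15); WM=9; [6,9) fires=3
i=12 t=12 v=4: → [12,15); WM=9
i=13 t=10 v=6: → [9,12); WM=9
i=14 t=13 v=4: → [12,15); WM=10
i=15 t=15 v=4: → [15,18); WM=12; [9,12) fires=4
i=16 t=15 v=8: → [15,18); WM=12
i=17 t=16 v=7: → [15,18); WM=13
i=18 t=18 v=8: → [18,21); WM=15; [12,15) fires=3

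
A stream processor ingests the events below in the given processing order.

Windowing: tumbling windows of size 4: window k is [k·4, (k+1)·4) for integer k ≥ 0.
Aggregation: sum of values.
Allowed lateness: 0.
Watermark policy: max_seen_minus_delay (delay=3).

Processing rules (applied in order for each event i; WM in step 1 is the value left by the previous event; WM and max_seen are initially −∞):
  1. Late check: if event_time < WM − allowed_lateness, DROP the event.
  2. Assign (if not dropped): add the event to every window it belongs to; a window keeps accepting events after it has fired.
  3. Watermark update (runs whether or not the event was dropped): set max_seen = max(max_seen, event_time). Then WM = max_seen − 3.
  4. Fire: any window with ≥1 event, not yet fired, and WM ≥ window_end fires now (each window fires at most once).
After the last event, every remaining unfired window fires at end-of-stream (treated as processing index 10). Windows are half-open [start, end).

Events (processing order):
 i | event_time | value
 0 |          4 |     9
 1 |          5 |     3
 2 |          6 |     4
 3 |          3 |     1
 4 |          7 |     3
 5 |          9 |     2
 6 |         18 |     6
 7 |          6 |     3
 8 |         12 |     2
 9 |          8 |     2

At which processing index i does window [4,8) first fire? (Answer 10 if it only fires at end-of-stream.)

i=0 t=4 v=9: → [4,8); WM=1
i=1 t=5 v=3: → [4,8); WM=2
i=2 t=6 v=4: → [4,8); WM=3
i=3 t=3 v=1: → [0,4); WM=3
i=4 t=7 v=3: → [4,8); WM=4; [0,4) fires=1
i=5 t=9 v=2: → [8,12); WM=6
i=6 t=18 v=6: → [16,20); WM=15; [4,8) fires=19 [8,12) fires=2
i=7 t=6 v=3: DROP (t<15-0); WM=15
i=8 t=12 v=2: DROP (t<15-0); WM=15
i=9 t=8 v=2: DROP (t<15-0); WM=15

6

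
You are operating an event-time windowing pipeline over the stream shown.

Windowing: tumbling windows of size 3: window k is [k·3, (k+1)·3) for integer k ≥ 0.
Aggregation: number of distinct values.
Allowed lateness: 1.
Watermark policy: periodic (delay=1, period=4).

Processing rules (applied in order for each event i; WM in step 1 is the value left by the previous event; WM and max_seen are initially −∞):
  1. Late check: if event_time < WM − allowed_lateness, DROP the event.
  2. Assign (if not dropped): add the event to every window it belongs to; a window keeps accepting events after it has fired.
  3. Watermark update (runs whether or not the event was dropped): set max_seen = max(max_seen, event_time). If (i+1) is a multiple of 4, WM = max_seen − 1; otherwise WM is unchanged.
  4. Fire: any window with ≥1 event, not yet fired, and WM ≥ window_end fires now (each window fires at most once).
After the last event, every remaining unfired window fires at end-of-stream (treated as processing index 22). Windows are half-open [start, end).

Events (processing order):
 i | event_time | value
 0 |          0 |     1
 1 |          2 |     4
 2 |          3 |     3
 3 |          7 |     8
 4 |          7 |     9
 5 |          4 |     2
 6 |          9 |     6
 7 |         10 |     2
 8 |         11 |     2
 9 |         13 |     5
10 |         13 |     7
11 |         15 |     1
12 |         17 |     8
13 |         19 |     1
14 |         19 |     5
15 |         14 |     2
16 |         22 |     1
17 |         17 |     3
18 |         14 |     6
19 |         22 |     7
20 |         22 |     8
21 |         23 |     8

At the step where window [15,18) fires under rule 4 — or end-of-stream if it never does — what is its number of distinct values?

2

i=0 t=0 v=1: → [0,3); WM=−∞
i=1 t=2 v=4: → [0,3); WM=−∞
i=2 t=3 v=3: → [3,6); WM=−∞
i=3 t=7 v=8: → [6,9); WM=6; [0,3) fires=2 [3,6) fires=1
i=4 t=7 v=9: → [6,9); WM=6
i=5 t=4 v=2: DROP (t<6-1); WM=6
i=6 t=9 v=6: → [9,12); WM=6
i=7 t=10 v=2: → [9,12); WM=9; [6,9) fires=2
i=8 t=11 v=2: → [9,12); WM=9
i=9 t=13 v=5: → [12,15); WM=9
i=10 t=13 v=7: → [12,15); WM=9
i=11 t=15 v=1: → [15,18); WM=14; [9,12) fires=2
i=12 t=17 v=8: → [15,18); WM=14
i=13 t=19 v=1: → [18,21); WM=14
i=14 t=19 v=5: → [18,21); WM=14
i=15 t=14 v=2: → [12,15); WM=18; [12,15) fires=3 [15,18) fires=2
i=16 t=22 v=1: → [21,24); WM=18
i=17 t=17 v=3: → [15,18); WM=18
i=18 t=14 v=6: DROP (t<18-1); WM=18
i=19 t=22 v=7: → [21,24); WM=21; [18,21) fires=2
i=20 t=22 v=8: → [21,24); WM=21
i=21 t=23 v=8: → [21,24); WM=21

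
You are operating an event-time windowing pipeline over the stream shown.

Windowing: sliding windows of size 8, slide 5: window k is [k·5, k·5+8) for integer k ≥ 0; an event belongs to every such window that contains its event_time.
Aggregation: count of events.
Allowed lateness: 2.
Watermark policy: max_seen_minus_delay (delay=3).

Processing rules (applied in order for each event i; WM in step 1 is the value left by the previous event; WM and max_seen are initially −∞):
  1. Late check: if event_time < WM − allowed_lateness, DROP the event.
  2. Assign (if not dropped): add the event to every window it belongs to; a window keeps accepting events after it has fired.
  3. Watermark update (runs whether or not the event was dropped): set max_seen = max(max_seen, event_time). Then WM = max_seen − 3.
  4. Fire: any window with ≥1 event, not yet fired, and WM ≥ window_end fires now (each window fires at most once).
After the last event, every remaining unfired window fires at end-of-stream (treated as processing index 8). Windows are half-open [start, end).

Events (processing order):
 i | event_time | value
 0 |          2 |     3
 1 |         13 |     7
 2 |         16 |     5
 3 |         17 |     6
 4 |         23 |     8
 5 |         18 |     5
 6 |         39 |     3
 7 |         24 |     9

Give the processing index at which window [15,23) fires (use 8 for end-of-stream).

6

i=0 t=2 v=3: → [0,8); WM=-1
i=1 t=13 v=7: → [10,18); WM=10; [0,8) fires=1
i=2 t=16 v=5: → [15,23),[10,18); WM=13
i=3 t=17 v=6: → [15,23),[10,18); WM=14
i=4 t=23 v=8: → [20,28); WM=20; [10,18) fires=3
i=5 t=18 v=5: → [15,23); WM=20
i=6 t=39 v=3: → [35,43); WM=36; [15,23) fires=3 [20,28) fires=1
i=7 t=24 v=9: DROP (t<36-2); WM=36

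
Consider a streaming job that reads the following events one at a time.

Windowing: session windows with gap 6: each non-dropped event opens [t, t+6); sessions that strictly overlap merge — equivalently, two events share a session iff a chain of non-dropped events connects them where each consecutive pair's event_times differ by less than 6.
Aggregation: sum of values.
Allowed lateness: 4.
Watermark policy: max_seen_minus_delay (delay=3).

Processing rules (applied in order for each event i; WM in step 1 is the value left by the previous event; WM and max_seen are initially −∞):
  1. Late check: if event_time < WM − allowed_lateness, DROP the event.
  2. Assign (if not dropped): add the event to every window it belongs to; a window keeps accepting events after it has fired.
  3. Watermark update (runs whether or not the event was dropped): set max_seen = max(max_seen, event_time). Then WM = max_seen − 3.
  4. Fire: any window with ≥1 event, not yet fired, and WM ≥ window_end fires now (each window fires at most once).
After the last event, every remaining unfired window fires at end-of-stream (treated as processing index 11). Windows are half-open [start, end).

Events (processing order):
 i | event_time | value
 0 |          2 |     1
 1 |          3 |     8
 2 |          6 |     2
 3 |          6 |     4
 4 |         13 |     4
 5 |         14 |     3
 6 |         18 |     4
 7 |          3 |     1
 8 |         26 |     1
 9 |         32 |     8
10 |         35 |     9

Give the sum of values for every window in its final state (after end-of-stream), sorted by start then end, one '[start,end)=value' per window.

i=0 t=2 v=1: → [2,8); WM=-1
i=1 t=3 v=8: → [2,9); WM=0
i=2 t=6 v=2: → [2,12); WM=3
i=3 t=6 v=4: → [2,12); WM=3
i=4 t=13 v=4: → [13,19); WM=10
i=5 t=14 v=3: → [13,20); WM=11
i=6 t=18 v=4: → [13,24); WM=15
i=7 t=3 v=1: DROP (t<15-4); WM=15
i=8 t=26 v=1: → [26,32); WM=23
i=9 t=32 v=8: → [32,38); WM=29
i=10 t=35 v=9: → [32,41); WM=32

[2,12)=15 [13,24)=11 [26,32)=1 [32,41)=17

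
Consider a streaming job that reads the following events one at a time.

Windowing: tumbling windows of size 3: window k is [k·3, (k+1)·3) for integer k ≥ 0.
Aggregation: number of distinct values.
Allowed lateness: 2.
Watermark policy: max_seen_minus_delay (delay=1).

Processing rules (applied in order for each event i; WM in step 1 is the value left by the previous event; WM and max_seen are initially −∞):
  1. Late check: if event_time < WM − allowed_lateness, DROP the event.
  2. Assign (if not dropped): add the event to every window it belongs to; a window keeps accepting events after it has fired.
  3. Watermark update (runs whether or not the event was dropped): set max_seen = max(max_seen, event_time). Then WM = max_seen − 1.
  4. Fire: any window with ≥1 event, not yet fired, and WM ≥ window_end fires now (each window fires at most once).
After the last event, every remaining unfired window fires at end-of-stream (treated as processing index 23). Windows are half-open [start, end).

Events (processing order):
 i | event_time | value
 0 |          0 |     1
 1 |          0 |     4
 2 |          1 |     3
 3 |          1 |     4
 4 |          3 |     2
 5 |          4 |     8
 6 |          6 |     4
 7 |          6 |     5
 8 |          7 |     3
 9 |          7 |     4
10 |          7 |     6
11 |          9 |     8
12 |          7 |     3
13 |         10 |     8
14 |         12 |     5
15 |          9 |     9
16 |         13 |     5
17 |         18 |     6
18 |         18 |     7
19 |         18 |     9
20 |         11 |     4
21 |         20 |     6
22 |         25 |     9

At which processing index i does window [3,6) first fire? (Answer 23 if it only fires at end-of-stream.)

i=0 t=0 v=1: → [0,3); WM=-1
i=1 t=0 v=4: → [0,3); WM=-1
i=2 t=1 v=3: → [0,3); WM=0
i=3 t=1 v=4: → [0,3); WM=0
i=4 t=3 v=2: → [3,6); WM=2
i=5 t=4 v=8: → [3,6); WM=3; [0,3) fires=3
i=6 t=6 v=4: → [6,9); WM=5
i=7 t=6 v=5: → [6,9); WM=5
i=8 t=7 v=3: → [6,9); WM=6; [3,6) fires=2
i=9 t=7 v=4: → [6,9); WM=6
i=10 t=7 v=6: → [6,9); WM=6
i=11 t=9 v=8: → [9,12); WM=8
i=12 t=7 v=3: → [6,9); WM=8
i=13 t=10 v=8: → [9,12); WM=9; [6,9) fires=4
i=14 t=12 v=5: → [12,15); WM=11
i=15 t=9 v=9: → [9,12); WM=11
i=16 t=13 v=5: → [12,15); WM=12; [9,12) fires=2
i=17 t=18 v=6: → [18,21); WM=17; [12,15) fires=1
i=18 t=18 v=7: → [18,21); WM=17
i=19 t=18 v=9: → [18,21); WM=17
i=20 t=11 v=4: DROP (t<17-2); WM=17
i=21 t=20 v=6: → [18,21); WM=19
i=22 t=25 v=9: → [24,27); WM=24; [18,21) fires=3

8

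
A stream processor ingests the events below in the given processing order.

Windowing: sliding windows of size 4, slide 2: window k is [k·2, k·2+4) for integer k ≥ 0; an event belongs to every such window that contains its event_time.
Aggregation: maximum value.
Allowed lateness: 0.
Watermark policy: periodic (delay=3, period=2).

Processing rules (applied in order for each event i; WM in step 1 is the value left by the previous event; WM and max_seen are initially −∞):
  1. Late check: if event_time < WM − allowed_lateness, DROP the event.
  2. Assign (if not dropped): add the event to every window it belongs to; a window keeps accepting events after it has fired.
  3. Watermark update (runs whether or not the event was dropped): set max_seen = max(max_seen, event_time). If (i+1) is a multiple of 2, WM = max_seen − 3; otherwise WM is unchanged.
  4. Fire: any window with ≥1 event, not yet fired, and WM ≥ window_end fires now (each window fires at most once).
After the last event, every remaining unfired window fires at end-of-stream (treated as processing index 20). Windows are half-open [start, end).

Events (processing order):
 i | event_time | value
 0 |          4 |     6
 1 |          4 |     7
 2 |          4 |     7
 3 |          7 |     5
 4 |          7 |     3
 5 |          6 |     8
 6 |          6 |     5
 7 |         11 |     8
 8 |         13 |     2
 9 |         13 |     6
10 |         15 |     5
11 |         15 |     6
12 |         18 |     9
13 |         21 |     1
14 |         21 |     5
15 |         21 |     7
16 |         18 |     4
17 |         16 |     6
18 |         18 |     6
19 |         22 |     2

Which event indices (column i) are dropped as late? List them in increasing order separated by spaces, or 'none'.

i=0 t=4 v=6: → [4,8),[2,6); WM=−∞
i=1 t=4 v=7: → [4,8),[2,6); WM=1
i=2 t=4 v=7: → [4,8),[2,6); WM=1
i=3 t=7 v=5: → [6,10),[4,8); WM=4
i=4 t=7 v=3: → [6,10),[4,8); WM=4
i=5 t=6 v=8: → [6,10),[4,8); WM=4
i=6 t=6 v=5: → [6,10),[4,8); WM=4
i=7 t=11 v=8: → [10,14),[8,12); WM=8; [2,6) fires=7 [4,8) fires=8
i=8 t=13 v=2: → [12,16),[10,14); WM=8
i=9 t=13 v=6: → [12,16),[10,14); WM=10; [6,10) fires=8
i=10 t=15 v=5: → [14,18),[12,16); WM=10
i=11 t=15 v=6: → [14,18),[12,16); WM=12; [8,12) fires=8
i=12 t=18 v=9: → [18,22),[16,20); WM=12
i=13 t=21 v=1: → [20,24),[18,22); WM=18; [10,14) fires=8 [12,16) fires=6 [14,18) fires=6
i=14 t=21 v=5: → [20,24),[18,22); WM=18
i=15 t=21 v=7: → [20,24),[18,22); WM=18
i=16 t=18 v=4: → [18,22),[16,20); WM=18
i=17 t=16 v=6: DROP (t<18-0); WM=18
i=18 t=18 v=6: → [18,22),[16,20); WM=18
i=19 t=22 v=2: → [22,26),[20,24); WM=19

17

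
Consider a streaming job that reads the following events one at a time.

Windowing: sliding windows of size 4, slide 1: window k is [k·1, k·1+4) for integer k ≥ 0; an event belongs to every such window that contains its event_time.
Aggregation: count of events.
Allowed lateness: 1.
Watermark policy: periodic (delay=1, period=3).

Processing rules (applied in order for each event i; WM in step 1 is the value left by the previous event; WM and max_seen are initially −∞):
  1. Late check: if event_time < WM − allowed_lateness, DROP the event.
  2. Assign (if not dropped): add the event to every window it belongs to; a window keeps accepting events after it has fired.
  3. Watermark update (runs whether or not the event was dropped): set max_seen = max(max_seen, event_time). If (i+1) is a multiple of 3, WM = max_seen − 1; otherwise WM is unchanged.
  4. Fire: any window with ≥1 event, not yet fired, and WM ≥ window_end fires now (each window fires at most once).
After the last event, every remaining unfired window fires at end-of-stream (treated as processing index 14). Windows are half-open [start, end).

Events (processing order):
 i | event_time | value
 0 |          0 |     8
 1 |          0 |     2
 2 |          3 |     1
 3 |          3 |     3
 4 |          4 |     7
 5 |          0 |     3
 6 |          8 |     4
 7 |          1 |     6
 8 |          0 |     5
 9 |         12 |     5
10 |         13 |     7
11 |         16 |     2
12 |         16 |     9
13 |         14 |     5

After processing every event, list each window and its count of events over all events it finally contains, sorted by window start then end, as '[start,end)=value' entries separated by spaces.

[0,4)=4 [1,5)=3 [2,6)=3 [3,7)=3 [4,8)=1 [5,9)=1 [6,10)=1 [7,11)=1 [8,12)=1 [9,13)=1 [10,14)=2 [11,15)=3 [12,16)=3 [13,17)=4 [14,18)=3 [15,19)=2 [16,20)=2

i=0 t=0 v=8: → [0,4); WM=−∞
i=1 t=0 v=2: → [0,4); WM=−∞
i=2 t=3 v=1: → [3,7),[2,6),[1,5),[0,4); WM=2
i=3 t=3 v=3: → [3,7),[2,6),[1,5),[0,4); WM=2
i=4 t=4 v=7: → [4,8),[3,7),[2,6),[1,5); WM=2
i=5 t=0 v=3: DROP (t<2-1); WM=3
i=6 t=8 v=4: → [8,12),[7,11),[6,10),[5,9); WM=3
i=7 t=1 v=6: DROP (t<3-1); WM=3
i=8 t=0 v=5: DROP (t<3-1); WM=7; [0,4) fires=4 [1,5) fires=3 [2,6) fires=3 [3,7) fires=3
i=9 t=12 v=5: → [12,16),[11,15),[10,14),[9,13); WM=7
i=10 t=13 v=7: → [13,17),[12,16),[11,15),[10,14); WM=7
i=11 t=16 v=2: → [16,20),[15,19),[14,18),[13,17); WM=15; [4,8) fires=1 [5,9) fires=1 [6,10) fires=1 [7,11) fires=1 [8,12) fires=1 [9,13) fires=1 [10,14) fires=2 [11,15) fires=2
i=12 t=16 v=9: → [16,20),[15,19),[14,18),[13,17); WM=15
i=13 t=14 v=5: → [14,18),[13,17),[12,16),[11,15); WM=15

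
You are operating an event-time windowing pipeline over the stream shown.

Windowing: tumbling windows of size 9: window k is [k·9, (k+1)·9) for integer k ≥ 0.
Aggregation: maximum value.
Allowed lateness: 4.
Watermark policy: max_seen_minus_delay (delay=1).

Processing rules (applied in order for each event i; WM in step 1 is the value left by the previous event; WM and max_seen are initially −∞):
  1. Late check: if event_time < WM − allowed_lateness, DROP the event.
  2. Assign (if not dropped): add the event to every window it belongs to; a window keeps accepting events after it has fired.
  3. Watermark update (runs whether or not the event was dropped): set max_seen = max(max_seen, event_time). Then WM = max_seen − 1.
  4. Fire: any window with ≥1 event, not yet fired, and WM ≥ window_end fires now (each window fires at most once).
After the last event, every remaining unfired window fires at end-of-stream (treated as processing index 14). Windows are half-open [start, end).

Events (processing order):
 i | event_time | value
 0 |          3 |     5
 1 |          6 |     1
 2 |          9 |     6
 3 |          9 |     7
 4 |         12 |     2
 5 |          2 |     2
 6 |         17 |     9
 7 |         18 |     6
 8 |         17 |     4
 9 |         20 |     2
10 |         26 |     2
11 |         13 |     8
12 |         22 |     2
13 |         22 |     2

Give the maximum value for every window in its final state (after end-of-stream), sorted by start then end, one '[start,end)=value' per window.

i=0 t=3 v=5: → [0,9); WM=2
i=1 t=6 v=1: → [0,9); WM=5
i=2 t=9 v=6: → [9,18); WM=8
i=3 t=9 v=7: → [9,18); WM=8
i=4 t=12 v=2: → [9,18); WM=11; [0,9) fires=5
i=5 t=2 v=2: DROP (t<11-4); WM=11
i=6 t=17 v=9: → [9,18); WM=16
i=7 t=18 v=6: → [18,27); WM=17
i=8 t=17 v=4: → [9,18); WM=17
i=9 t=20 v=2: → [18,27); WM=19; [9,18) fires=9
i=10 t=26 v=2: → [18,27); WM=25
i=11 t=13 v=8: DROP (t<25-4); WM=25
i=12 t=22 v=2: → [18,27); WM=25
i=13 t=22 v=2: → [18,27); WM=25

[0,9)=5 [9,18)=9 [18,27)=6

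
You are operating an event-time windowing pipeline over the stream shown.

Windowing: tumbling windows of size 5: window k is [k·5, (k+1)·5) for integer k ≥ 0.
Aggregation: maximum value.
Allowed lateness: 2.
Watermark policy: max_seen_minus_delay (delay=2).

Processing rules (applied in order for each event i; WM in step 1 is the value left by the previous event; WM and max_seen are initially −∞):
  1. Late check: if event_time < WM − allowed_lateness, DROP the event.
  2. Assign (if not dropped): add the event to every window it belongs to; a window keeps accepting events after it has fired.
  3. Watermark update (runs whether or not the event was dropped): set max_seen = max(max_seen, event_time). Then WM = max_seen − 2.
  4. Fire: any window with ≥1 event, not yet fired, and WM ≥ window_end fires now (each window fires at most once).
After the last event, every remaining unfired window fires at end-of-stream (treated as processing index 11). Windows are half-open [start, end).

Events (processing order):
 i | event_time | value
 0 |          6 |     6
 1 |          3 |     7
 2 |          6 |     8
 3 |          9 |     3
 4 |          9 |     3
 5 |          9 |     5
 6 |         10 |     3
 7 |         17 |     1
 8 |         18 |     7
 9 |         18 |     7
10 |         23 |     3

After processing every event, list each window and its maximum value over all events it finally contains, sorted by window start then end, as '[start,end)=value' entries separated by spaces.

i=0 t=6 v=6: → [5,10); WM=4
i=1 t=3 v=7: → [0,5); WM=4
i=2 t=6 v=8: → [5,10); WM=4
i=3 t=9 v=3: → [5,10); WM=7; [0,5) fires=7
i=4 t=9 v=3: → [5,10); WM=7
i=5 t=9 v=5: → [5,10); WM=7
i=6 t=10 v=3: → [10,15); WM=8
i=7 t=17 v=1: → [15,20); WM=15; [5,10) fires=8 [10,15) fires=3
i=8 t=18 v=7: → [15,20); WM=16
i=9 t=18 v=7: → [15,20); WM=16
i=10 t=23 v=3: → [20,25); WM=21; [15,20) fires=7

[0,5)=7 [5,10)=8 [10,15)=3 [15,20)=7 [20,25)=3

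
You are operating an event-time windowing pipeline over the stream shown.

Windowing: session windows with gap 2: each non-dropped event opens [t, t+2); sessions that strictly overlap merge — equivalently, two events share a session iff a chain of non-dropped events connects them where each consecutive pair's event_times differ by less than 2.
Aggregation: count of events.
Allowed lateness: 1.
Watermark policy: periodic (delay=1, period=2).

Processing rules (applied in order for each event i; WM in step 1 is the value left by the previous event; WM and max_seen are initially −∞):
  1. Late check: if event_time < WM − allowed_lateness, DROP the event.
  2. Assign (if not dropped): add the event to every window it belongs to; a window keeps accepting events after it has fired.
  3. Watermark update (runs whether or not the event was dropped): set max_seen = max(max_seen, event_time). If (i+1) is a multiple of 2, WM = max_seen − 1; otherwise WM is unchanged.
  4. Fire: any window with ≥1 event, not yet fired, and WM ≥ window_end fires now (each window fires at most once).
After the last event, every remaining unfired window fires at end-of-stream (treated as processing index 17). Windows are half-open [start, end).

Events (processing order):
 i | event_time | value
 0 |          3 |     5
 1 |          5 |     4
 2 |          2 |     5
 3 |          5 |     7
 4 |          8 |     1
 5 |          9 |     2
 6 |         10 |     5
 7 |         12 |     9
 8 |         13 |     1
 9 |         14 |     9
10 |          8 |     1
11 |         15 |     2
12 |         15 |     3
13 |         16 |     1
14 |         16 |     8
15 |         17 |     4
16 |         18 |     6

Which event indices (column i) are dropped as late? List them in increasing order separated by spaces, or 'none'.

i=0 t=3 v=5: → [3,5); WM=−∞
i=1 t=5 v=4: → [5,7); WM=4
i=2 t=2 v=5: DROP (t<4-1); WM=4
i=3 t=5 v=7: → [5,7); WM=4
i=4 t=8 v=1: → [8,10); WM=4
i=5 t=9 v=2: → [8,11); WM=8
i=6 t=10 v=5: → [8,12); WM=8
i=7 t=12 v=9: → [12,14); WM=11
i=8 t=13 v=1: → [12,15); WM=11
i=9 t=14 v=9: → [12,16); WM=13
i=10 t=8 v=1: DROP (t<13-1); WM=13
i=11 t=15 v=2: → [12,17); WM=14
i=12 t=15 v=3: → [12,17); WM=14
i=13 t=16 v=1: → [12,18); WM=15
i=14 t=16 v=8: → [12,18); WM=15
i=15 t=17 v=4: → [12,19); WM=16
i=16 t=18 v=6: → [12,20); WM=16

2 10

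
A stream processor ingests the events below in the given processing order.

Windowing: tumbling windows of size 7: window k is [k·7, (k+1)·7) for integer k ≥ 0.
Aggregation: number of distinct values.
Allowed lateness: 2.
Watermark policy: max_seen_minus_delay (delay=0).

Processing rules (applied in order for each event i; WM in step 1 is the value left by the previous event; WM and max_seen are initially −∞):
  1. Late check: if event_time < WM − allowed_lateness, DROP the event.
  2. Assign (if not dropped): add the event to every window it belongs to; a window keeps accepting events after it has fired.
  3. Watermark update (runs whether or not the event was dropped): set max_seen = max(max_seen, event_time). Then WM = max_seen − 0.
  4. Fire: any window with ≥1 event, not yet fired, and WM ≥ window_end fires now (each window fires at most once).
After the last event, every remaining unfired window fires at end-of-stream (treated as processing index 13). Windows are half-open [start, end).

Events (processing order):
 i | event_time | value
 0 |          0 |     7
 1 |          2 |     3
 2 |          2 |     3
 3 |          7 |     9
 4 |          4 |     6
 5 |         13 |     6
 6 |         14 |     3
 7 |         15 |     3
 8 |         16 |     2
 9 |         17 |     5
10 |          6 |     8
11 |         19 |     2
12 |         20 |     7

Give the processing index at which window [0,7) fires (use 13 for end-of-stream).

3

i=0 t=0 v=7: → [0,7); WM=0
i=1 t=2 v=3: → [0,7); WM=2
i=2 t=2 v=3: → [0,7); WM=2
i=3 t=7 v=9: → [7,14); WM=7; [0,7) fires=2
i=4 t=4 v=6: DROP (t<7-2); WM=7
i=5 t=13 v=6: → [7,14); WM=13
i=6 t=14 v=3: → [14,21); WM=14; [7,14) fires=2
i=7 t=15 v=3: → [14,21); WM=15
i=8 t=16 v=2: → [14,21); WM=16
i=9 t=17 v=5: → [14,21); WM=17
i=10 t=6 v=8: DROP (t<17-2); WM=17
i=11 t=19 v=2: → [14,21); WM=19
i=12 t=20 v=7: → [14,21); WM=20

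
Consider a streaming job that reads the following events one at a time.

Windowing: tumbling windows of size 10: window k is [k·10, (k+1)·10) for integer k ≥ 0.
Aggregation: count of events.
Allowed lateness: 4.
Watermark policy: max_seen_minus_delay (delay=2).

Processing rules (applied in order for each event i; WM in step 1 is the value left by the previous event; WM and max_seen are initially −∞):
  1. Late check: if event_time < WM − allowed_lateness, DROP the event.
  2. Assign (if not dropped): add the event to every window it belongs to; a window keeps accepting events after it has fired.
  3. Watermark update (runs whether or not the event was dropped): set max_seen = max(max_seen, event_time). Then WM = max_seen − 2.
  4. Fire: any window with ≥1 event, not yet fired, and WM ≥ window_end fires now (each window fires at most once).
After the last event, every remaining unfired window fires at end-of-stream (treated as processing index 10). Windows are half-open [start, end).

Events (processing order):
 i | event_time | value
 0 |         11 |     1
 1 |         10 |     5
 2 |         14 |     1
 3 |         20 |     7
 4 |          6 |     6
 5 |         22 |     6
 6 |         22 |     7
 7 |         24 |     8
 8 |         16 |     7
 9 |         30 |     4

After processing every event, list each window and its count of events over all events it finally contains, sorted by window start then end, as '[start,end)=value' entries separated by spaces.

i=0 t=11 v=1: → [10,20); WM=9
i=1 t=10 v=5: → [10,20); WM=9
i=2 t=14 v=1: → [10,20); WM=12
i=3 t=20 v=7: → [20,30); WM=18
i=4 t=6 v=6: DROP (t<18-4); WM=18
i=5 t=22 v=6: → [20,30); WM=20; [10,20) fires=3
i=6 t=22 v=7: → [20,30); WM=20
i=7 t=24 v=8: → [20,30); WM=22
i=8 t=16 v=7: DROP (t<22-4); WM=22
i=9 t=30 v=4: → [30,40); WM=28

[10,20)=3 [20,30)=4 [30,40)=1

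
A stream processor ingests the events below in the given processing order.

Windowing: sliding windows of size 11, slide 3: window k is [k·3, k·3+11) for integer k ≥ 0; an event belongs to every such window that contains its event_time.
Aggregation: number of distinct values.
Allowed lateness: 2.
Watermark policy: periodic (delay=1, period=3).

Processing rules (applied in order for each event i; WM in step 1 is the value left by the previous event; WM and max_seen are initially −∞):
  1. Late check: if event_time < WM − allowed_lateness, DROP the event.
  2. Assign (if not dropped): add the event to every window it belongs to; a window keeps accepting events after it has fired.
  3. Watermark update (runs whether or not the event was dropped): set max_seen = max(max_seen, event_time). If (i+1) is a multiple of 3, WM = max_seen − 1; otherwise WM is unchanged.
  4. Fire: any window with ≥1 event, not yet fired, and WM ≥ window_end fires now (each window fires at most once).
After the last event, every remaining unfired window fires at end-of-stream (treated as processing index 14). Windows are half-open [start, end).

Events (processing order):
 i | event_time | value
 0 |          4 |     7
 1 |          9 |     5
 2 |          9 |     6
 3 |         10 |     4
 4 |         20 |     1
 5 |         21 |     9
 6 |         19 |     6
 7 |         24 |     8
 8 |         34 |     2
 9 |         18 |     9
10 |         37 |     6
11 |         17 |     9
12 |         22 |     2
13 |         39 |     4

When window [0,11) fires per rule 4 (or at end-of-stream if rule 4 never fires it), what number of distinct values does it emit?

4

i=0 t=4 v=7: → [3,14),[0,11); WM=−∞
i=1 t=9 v=5: → [9,20),[6,17),[3,14),[0,11); WM=−∞
i=2 t=9 v=6: → [9,20),[6,17),[3,14),[0,11); WM=8
i=3 t=10 v=4: → [9,20),[6,17),[3,14),[0,11); WM=8
i=4 t=20 v=1: → [18,29),[15,26),[12,23); WM=8
i=5 t=21 v=9: → [21,32),[18,29),[15,26),[12,23); WM=20; [0,11) fires=4 [3,14) fires=4 [6,17) fires=3 [9,20) fires=3
i=6 t=19 v=6: → [18,29),[15,26),[12,23),[9,20); WM=20
i=7 t=24 v=8: → [24,35),[21,32),[18,29),[15,26); WM=20
i=8 t=34 v=2: → [33,44),[30,41),[27,38),[24,35); WM=33; [12,23) fires=3 [15,26) fires=4 [18,29) fires=4 [21,32) fires=2
i=9 t=18 v=9: DROP (t<33-2); WM=33
i=10 t=37 v=6: → [36,47),[33,44),[30,41),[27,38); WM=33
i=11 t=17 v=9: DROP (t<33-2); WM=36; [24,35) fires=2
i=12 t=22 v=2: DROP (t<36-2); WM=36
i=13 t=39 v=4: → [39,50),[36,47),[33,44),[30,41); WM=36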